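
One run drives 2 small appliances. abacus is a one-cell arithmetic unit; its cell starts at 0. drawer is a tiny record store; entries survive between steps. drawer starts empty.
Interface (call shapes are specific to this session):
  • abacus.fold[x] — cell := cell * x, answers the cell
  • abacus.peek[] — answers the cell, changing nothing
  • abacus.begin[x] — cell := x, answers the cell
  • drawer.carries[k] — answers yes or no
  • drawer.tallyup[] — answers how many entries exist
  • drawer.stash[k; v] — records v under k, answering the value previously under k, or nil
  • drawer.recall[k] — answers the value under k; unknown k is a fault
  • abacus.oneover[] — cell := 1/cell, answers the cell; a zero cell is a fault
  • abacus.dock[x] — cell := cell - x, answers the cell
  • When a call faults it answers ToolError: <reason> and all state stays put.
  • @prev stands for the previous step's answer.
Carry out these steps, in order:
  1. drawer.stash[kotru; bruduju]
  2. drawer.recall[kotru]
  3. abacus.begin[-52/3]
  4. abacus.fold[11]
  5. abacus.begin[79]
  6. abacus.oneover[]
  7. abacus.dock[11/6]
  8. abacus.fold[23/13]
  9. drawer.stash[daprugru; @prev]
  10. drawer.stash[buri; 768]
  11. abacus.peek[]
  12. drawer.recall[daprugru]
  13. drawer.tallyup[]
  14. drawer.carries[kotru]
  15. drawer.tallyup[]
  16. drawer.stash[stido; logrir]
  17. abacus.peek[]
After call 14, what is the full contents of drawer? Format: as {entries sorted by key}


Calling drawer.stash with k='kotru', v='bruduju', and see nil.
Now I run drawer.recall with k='kotru', which returns bruduju.
I call abacus.begin with x='-52/3', and get -52/3.
Using abacus.fold with x='11', and observe -572/3.
I call abacus.begin with x='79', — result: 79.
I run abacus.oneover, and get 1/79.
Calling abacus.dock with x='11/6', yielding -863/474.
Using abacus.fold with x='23/13', and observe -19849/6162.
Invoking drawer.stash with k='daprugru', v='@prev', yielding nil.
Using drawer.stash with k='buri', v='768', — result: nil.
Invoking abacus.peek(), — result: -19849/6162.
Calling drawer.recall with k='daprugru', — result: -19849/6162.
I call drawer.tallyup(), → 3.
Then drawer.carries with k='kotru', yielding yes.
Calling drawer.tallyup, — result: 3.
Invoking drawer.stash with k='stido', v='logrir', yielding nil.
I invoke abacus.peek(), and observe -19849/6162.

Answer: {buri=768, daprugru=-19849/6162, kotru=bruduju}


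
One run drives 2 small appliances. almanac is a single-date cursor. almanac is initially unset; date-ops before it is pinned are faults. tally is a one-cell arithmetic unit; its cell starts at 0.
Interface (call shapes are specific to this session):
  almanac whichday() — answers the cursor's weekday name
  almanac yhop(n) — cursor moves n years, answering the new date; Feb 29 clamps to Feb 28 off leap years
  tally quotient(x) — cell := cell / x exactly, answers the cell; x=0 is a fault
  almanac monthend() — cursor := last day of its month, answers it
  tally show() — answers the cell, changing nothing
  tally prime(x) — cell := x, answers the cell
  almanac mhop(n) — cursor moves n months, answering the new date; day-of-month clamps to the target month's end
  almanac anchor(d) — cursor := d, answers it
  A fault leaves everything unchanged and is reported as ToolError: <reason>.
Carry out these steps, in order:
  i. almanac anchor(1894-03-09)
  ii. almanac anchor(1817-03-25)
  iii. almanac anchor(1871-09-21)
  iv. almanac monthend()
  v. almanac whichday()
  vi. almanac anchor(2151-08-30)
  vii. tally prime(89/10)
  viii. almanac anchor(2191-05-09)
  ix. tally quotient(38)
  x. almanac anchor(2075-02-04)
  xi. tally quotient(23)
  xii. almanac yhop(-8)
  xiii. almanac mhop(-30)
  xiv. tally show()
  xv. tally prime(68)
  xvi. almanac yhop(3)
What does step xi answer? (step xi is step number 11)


Answer: 89/8740

Derivation:
CALL almanac anchor[1894-03-09]
RET  1894-03-09
CALL almanac anchor[1817-03-25]
RET  1817-03-25
CALL almanac anchor[1871-09-21]
RET  1871-09-21
CALL almanac monthend[]
RET  1871-09-30
CALL almanac whichday[]
RET  Saturday
CALL almanac anchor[2151-08-30]
RET  2151-08-30
CALL tally prime[89/10]
RET  89/10
CALL almanac anchor[2191-05-09]
RET  2191-05-09
CALL tally quotient[38]
RET  89/380
CALL almanac anchor[2075-02-04]
RET  2075-02-04
CALL tally quotient[23]
RET  89/8740
CALL almanac yhop[-8]
RET  2067-02-04
CALL almanac mhop[-30]
RET  2064-08-04
CALL tally show[]
RET  89/8740
CALL tally prime[68]
RET  68
CALL almanac yhop[3]
RET  2067-08-04


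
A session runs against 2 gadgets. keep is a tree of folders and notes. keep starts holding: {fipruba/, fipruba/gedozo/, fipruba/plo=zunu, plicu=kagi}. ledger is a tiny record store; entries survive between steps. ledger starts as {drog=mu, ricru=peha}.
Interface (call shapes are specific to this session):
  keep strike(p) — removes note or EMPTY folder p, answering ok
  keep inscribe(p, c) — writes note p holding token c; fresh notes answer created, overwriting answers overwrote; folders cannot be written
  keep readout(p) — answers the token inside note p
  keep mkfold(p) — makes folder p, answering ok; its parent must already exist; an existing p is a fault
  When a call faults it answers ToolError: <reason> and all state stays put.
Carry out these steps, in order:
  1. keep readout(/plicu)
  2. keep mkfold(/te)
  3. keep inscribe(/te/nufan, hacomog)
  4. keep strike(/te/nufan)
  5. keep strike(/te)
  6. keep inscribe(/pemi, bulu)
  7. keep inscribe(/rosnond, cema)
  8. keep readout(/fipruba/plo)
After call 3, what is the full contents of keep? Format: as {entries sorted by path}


Answer: {fipruba/, fipruba/gedozo/, fipruba/plo=zunu, plicu=kagi, te/, te/nufan=hacomog}

Derivation:
I use keep readout using /plicu, which returns kagi.
I try keep mkfold using /te, giving ok.
I run keep inscribe using /te/nufan, hacomog, — result: created.
I run keep strike using /te/nufan: ok.
Invoking keep strike using /te, giving ok.
I call keep inscribe using /pemi, bulu, and see created.
I run keep inscribe using /rosnond, cema, → created.
Next I call keep readout using /fipruba/plo, and see zunu.


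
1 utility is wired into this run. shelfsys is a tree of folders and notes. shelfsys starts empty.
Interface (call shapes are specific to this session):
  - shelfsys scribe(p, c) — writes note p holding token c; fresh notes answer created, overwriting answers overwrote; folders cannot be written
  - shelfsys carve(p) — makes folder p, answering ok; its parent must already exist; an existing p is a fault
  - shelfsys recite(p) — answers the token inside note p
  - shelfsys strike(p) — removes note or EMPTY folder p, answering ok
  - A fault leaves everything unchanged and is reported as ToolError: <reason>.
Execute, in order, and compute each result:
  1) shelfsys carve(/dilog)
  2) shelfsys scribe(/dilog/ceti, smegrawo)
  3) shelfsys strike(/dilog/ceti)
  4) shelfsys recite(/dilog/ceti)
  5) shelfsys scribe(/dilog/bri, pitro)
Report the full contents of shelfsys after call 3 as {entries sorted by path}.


% shelfsys carve p='/dilog'
:: ok
% shelfsys scribe p='/dilog/ceti' c='smegrawo'
:: created
% shelfsys strike p='/dilog/ceti'
:: ok
% shelfsys recite p='/dilog/ceti'
:: ToolError: not found
% shelfsys scribe p='/dilog/bri' c='pitro'
:: created

Answer: {dilog/}


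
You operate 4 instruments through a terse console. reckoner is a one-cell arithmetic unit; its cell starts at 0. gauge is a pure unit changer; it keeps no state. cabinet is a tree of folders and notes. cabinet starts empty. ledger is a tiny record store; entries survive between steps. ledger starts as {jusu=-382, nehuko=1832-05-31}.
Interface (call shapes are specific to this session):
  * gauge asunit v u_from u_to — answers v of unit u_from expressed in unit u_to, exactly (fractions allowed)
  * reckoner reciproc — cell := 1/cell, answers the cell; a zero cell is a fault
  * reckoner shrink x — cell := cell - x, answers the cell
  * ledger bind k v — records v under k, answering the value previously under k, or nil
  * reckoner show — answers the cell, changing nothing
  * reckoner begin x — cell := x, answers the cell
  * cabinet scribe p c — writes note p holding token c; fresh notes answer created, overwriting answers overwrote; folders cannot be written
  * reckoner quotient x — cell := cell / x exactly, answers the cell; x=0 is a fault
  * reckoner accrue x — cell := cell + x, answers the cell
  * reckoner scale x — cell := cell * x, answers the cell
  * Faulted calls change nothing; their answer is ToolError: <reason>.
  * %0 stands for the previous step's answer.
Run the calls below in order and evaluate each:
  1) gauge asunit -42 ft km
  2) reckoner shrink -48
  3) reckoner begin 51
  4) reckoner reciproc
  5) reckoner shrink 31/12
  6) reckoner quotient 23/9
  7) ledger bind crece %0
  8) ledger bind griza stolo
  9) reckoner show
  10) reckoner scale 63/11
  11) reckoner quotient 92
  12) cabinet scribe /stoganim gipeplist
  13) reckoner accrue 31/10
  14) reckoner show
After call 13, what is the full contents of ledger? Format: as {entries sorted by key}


~$ gauge asunit v=-42 u_from=ft u_to=km
[out] -8001/625000
~$ reckoner shrink x=-48
[out] 48
~$ reckoner begin x=51
[out] 51
~$ reckoner reciproc
[out] 1/51
~$ reckoner shrink x=31/12
[out] -523/204
~$ reckoner quotient x=23/9
[out] -1569/1564
~$ ledger bind k=crece v=%0
[out] nil
~$ ledger bind k=griza v=stolo
[out] nil
~$ reckoner show
[out] -1569/1564
~$ reckoner scale x=63/11
[out] -98847/17204
~$ reckoner quotient x=92
[out] -98847/1582768
~$ cabinet scribe p=/stoganim c=gipeplist
[out] created
~$ reckoner accrue x=31/10
[out] 24038669/7913840
~$ reckoner show
[out] 24038669/7913840

Answer: {crece=-1569/1564, griza=stolo, jusu=-382, nehuko=1832-05-31}


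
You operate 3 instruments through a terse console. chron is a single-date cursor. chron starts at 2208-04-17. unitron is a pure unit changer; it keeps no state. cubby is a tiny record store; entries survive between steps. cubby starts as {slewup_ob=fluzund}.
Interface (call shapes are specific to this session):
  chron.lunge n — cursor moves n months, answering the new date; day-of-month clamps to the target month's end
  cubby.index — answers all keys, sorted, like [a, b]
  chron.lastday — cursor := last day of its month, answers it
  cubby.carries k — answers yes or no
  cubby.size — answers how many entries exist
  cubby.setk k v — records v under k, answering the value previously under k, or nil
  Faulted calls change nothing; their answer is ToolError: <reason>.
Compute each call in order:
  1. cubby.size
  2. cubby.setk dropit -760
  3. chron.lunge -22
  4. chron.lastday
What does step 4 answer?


Answer: 2206-06-30

Derivation:
-- cubby.size() : 1
-- cubby.setk(k='dropit', v='-760') : nil
-- chron.lunge(n='-22') : 2206-06-17
-- chron.lastday() : 2206-06-30


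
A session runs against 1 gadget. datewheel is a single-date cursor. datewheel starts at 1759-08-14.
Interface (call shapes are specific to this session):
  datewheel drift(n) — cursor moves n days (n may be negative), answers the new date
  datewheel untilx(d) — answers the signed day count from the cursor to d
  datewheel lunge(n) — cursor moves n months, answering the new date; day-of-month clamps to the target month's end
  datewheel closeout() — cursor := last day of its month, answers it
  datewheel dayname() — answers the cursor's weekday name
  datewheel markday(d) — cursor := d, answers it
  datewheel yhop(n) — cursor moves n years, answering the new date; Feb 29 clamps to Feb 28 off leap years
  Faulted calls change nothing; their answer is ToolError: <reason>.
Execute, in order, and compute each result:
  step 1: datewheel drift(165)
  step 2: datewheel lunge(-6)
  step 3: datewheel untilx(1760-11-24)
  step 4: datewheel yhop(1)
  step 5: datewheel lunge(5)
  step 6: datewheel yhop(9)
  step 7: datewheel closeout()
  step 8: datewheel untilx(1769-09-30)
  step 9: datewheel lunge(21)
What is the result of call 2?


Calling datewheel drift on n=165, → 1760-01-26.
Calling datewheel lunge on n=-6, giving 1759-07-26.
Calling datewheel untilx on d=1760-11-24, → 487.
I try datewheel yhop on n=1, and observe 1760-07-26.
Now I run datewheel lunge on n=5, and see 1760-12-26.
Using datewheel yhop on n=9, giving 1769-12-26.
I try datewheel closeout, yielding 1769-12-31.
Next I call datewheel untilx on d=1769-09-30, yielding -92.
I use datewheel lunge on n=21, giving 1771-09-30.

Answer: 1759-07-26


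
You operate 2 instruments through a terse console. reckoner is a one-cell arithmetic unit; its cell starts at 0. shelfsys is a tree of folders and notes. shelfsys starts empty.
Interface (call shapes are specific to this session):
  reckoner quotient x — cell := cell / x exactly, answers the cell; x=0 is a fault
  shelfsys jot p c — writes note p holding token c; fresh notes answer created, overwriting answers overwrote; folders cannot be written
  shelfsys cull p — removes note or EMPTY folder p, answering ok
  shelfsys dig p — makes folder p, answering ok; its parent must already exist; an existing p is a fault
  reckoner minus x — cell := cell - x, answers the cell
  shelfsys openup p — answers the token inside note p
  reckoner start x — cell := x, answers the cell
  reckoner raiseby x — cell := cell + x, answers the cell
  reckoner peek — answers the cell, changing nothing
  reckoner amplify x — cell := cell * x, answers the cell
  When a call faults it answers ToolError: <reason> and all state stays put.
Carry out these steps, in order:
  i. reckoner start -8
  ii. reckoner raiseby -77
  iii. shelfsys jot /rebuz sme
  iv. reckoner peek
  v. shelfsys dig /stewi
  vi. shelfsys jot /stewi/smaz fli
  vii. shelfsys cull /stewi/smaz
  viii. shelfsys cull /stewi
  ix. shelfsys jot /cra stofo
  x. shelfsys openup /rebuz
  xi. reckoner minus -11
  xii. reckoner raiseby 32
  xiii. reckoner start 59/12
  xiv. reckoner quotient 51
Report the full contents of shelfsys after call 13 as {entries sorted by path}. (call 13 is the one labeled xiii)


Answer: {cra=stofo, rebuz=sme}

Derivation:
Step: reckoner start[x='-8']
Result: -8
Step: reckoner raiseby[x='-77']
Result: -85
Step: shelfsys jot[p='/rebuz'; c='sme']
Result: created
Step: reckoner peek[]
Result: -85
Step: shelfsys dig[p='/stewi']
Result: ok
Step: shelfsys jot[p='/stewi/smaz'; c='fli']
Result: created
Step: shelfsys cull[p='/stewi/smaz']
Result: ok
Step: shelfsys cull[p='/stewi']
Result: ok
Step: shelfsys jot[p='/cra'; c='stofo']
Result: created
Step: shelfsys openup[p='/rebuz']
Result: sme
Step: reckoner minus[x='-11']
Result: -74
Step: reckoner raiseby[x='32']
Result: -42
Step: reckoner start[x='59/12']
Result: 59/12
Step: reckoner quotient[x='51']
Result: 59/612


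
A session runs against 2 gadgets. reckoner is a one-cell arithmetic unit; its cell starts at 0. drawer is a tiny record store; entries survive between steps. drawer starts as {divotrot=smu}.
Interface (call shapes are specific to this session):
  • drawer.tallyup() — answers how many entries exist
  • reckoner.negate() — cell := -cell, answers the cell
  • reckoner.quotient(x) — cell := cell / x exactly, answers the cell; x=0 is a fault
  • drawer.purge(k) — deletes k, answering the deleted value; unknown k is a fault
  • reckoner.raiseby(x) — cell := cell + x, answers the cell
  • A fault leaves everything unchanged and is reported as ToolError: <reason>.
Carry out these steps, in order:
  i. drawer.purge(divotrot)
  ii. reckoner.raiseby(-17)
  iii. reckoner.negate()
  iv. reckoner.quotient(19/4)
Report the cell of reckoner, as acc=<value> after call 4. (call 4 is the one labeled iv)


Answer: acc=68/19

Derivation:
Do: purge[k=divotrot]
See: smu
Do: raiseby[x=-17]
See: -17
Do: negate[]
See: 17
Do: quotient[x=19/4]
See: 68/19


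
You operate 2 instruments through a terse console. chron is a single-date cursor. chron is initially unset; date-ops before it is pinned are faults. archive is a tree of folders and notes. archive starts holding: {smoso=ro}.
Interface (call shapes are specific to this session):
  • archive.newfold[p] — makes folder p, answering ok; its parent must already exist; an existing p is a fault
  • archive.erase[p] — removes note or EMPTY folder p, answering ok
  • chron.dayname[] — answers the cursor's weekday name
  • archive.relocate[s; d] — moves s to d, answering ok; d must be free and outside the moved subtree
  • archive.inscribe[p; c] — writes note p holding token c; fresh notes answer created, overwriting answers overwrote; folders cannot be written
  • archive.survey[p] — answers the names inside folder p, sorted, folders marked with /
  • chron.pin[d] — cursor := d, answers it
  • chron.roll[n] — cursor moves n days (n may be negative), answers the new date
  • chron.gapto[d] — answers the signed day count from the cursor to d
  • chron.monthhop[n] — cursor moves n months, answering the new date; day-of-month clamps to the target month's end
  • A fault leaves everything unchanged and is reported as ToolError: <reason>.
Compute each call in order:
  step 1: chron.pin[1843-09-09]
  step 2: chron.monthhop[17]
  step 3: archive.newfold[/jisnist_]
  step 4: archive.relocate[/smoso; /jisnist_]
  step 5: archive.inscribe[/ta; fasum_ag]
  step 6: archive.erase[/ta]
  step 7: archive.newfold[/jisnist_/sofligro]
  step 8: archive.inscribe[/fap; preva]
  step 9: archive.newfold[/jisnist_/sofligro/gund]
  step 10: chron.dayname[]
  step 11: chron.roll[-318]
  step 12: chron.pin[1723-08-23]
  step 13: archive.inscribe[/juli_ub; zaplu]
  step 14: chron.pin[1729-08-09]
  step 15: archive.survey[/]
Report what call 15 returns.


Answer: [fap, jisnist_/, juli_ub, smoso]

Derivation:
I run chron.pin passing d→1843-09-09, and observe 1843-09-09.
Then chron.monthhop passing n→17, and see 1845-02-09.
I try archive.newfold passing p→/jisnist_, and see ok.
I call archive.relocate passing s→/smoso, d→/jisnist_: ToolError: exists.
I call archive.inscribe passing p→/ta, c→fasum_ag, yielding created.
Using archive.erase passing p→/ta, which returns ok.
Next I call archive.newfold passing p→/jisnist_/sofligro, and see ok.
I invoke archive.inscribe passing p→/fap, c→preva, and see created.
Calling archive.newfold passing p→/jisnist_/sofligro/gund: ok.
Invoking chron.dayname(), yielding Sunday.
Calling chron.roll passing n→-318, and see 1844-03-28.
Then chron.pin passing d→1723-08-23, yielding 1723-08-23.
Then archive.inscribe passing p→/juli_ub, c→zaplu, and get created.
Using chron.pin passing d→1729-08-09, giving 1729-08-09.
I use archive.survey passing p→/, giving [fap, jisnist_/, juli_ub, smoso].


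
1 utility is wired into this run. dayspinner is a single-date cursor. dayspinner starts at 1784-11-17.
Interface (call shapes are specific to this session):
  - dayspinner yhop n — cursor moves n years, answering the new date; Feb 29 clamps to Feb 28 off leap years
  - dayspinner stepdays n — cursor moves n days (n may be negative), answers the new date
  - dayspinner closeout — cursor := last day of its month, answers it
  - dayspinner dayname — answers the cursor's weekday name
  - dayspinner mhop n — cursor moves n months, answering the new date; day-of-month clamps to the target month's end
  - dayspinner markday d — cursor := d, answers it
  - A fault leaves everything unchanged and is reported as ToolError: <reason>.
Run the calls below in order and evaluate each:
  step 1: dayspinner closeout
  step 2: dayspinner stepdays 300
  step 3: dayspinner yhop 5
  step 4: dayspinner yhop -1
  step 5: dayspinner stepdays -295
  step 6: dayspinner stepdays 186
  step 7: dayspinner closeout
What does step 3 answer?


Answer: 1790-09-26

Derivation:
// 1. dayspinner closeout() ~> 1784-11-30
// 2. dayspinner stepdays(n→300) ~> 1785-09-26
// 3. dayspinner yhop(n→5) ~> 1790-09-26
// 4. dayspinner yhop(n→-1) ~> 1789-09-26
// 5. dayspinner stepdays(n→-295) ~> 1788-12-05
// 6. dayspinner stepdays(n→186) ~> 1789-06-09
// 7. dayspinner closeout() ~> 1789-06-30


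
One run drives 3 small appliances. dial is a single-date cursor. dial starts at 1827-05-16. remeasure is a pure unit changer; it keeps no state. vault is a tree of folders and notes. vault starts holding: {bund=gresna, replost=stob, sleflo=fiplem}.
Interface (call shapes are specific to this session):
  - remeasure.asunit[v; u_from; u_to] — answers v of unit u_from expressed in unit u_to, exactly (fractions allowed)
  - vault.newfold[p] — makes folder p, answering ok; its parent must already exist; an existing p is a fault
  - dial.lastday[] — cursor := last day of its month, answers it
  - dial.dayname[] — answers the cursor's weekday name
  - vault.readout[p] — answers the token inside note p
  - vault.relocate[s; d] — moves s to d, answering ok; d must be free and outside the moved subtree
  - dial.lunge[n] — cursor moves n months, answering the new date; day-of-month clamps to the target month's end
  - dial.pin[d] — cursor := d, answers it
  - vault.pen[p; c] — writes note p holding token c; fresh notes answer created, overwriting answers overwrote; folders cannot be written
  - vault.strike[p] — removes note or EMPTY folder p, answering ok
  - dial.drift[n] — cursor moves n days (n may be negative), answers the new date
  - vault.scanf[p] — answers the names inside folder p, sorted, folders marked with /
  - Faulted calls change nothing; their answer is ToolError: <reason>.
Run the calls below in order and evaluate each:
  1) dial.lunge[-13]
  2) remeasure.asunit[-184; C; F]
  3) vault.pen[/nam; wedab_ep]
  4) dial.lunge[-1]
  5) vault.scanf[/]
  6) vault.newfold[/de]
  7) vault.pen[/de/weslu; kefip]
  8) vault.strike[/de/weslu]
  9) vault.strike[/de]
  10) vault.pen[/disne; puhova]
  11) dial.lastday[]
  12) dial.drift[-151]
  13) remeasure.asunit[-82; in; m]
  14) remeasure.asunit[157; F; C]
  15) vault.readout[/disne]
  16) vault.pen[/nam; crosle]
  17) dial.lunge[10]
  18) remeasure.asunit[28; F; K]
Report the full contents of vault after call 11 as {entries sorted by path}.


>> dial.lunge(n: -13)
<< 1826-04-16
>> remeasure.asunit(v: -184, u_from: C, u_to: F)
<< -1496/5
>> vault.pen(p: /nam, c: wedab_ep)
<< created
>> dial.lunge(n: -1)
<< 1826-03-16
>> vault.scanf(p: /)
<< [bund, nam, replost, sleflo]
>> vault.newfold(p: /de)
<< ok
>> vault.pen(p: /de/weslu, c: kefip)
<< created
>> vault.strike(p: /de/weslu)
<< ok
>> vault.strike(p: /de)
<< ok
>> vault.pen(p: /disne, c: puhova)
<< created
>> dial.lastday()
<< 1826-03-31
>> dial.drift(n: -151)
<< 1825-10-31
>> remeasure.asunit(v: -82, u_from: in, u_to: m)
<< -5207/2500
>> remeasure.asunit(v: 157, u_from: F, u_to: C)
<< 625/9
>> vault.readout(p: /disne)
<< puhova
>> vault.pen(p: /nam, c: crosle)
<< overwrote
>> dial.lunge(n: 10)
<< 1826-08-31
>> remeasure.asunit(v: 28, u_from: F, u_to: K)
<< 48767/180

Answer: {bund=gresna, disne=puhova, nam=wedab_ep, replost=stob, sleflo=fiplem}


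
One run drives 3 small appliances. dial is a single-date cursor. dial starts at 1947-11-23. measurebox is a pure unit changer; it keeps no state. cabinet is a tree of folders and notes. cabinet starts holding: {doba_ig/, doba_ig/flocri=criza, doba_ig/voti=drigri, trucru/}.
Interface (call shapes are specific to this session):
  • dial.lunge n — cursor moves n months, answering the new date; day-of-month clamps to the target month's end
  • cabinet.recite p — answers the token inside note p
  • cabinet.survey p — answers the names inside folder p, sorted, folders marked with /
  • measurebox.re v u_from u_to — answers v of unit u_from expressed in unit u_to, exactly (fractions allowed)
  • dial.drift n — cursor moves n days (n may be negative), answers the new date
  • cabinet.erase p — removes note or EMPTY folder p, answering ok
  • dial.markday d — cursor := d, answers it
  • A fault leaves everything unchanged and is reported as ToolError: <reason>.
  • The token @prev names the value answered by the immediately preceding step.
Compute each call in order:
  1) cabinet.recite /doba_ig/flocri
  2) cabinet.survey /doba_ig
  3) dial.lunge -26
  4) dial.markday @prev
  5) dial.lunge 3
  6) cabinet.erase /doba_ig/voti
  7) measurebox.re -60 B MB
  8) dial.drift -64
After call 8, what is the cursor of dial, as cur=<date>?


Answer: cur=1945-10-20

Derivation:
>> recite(/doba_ig/flocri)
<< criza
>> survey(/doba_ig)
<< [flocri, voti]
>> lunge(-26)
<< 1945-09-23
>> markday(@prev)
<< 1945-09-23
>> lunge(3)
<< 1945-12-23
>> erase(/doba_ig/voti)
<< ok
>> re(-60, B, MB)
<< -3/50000
>> drift(-64)
<< 1945-10-20


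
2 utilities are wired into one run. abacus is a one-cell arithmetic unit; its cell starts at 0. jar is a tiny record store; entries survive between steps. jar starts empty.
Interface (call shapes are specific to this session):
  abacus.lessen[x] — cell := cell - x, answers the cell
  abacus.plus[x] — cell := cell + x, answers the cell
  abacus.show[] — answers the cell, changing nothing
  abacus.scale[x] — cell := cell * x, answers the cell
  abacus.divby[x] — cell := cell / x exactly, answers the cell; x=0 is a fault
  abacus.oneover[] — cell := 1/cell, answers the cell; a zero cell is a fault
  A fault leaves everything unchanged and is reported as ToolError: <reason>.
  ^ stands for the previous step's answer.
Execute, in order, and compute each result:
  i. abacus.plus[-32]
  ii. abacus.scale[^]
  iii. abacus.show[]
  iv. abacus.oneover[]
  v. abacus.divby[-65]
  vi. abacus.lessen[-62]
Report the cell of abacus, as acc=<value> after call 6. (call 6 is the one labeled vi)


>>> abacus.plus x=-32
[out] -32
>>> abacus.scale x=^
[out] 1024
>>> abacus.show
[out] 1024
>>> abacus.oneover
[out] 1/1024
>>> abacus.divby x=-65
[out] -1/66560
>>> abacus.lessen x=-62
[out] 4126719/66560

Answer: acc=4126719/66560


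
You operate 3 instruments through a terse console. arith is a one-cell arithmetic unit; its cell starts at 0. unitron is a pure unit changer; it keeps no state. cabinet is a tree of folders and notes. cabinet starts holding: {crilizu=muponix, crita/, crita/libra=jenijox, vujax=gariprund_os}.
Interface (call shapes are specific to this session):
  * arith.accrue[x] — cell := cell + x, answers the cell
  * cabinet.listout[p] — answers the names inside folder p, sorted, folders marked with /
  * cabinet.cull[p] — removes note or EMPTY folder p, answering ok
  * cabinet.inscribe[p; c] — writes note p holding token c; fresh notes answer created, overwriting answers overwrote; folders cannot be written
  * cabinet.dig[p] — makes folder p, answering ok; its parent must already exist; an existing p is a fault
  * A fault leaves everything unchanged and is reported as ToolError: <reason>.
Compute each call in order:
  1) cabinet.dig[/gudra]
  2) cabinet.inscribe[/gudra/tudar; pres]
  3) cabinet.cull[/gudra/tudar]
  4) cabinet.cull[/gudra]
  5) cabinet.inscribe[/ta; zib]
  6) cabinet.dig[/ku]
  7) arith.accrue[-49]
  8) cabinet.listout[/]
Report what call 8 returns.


$ cabinet.dig p='/gudra'
[out] ok
$ cabinet.inscribe p='/gudra/tudar' c='pres'
[out] created
$ cabinet.cull p='/gudra/tudar'
[out] ok
$ cabinet.cull p='/gudra'
[out] ok
$ cabinet.inscribe p='/ta' c='zib'
[out] created
$ cabinet.dig p='/ku'
[out] ok
$ arith.accrue x='-49'
[out] -49
$ cabinet.listout p='/'
[out] [crilizu, crita/, ku/, ta, vujax]

Answer: [crilizu, crita/, ku/, ta, vujax]


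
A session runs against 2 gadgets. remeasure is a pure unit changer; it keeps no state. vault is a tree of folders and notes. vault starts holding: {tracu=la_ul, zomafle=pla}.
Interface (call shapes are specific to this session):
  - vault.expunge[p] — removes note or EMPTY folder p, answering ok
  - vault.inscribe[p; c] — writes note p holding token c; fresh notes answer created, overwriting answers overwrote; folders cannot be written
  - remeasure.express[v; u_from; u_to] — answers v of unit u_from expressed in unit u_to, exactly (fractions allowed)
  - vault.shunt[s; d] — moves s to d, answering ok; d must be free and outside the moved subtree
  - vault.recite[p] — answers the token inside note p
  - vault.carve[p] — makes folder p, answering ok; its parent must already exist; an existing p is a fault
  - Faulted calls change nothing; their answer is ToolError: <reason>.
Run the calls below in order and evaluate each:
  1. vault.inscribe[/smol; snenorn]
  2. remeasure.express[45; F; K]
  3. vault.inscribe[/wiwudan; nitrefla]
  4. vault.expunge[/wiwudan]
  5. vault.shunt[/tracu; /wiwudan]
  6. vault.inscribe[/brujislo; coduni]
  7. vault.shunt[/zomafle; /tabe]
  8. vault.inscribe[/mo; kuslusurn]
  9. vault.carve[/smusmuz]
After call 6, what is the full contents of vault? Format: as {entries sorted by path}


I use inscribe passing p→/smol, c→snenorn, yielding created.
Invoking express passing v→45, u_from→F, u_to→K, — result: 50467/180.
Calling inscribe passing p→/wiwudan, c→nitrefla, which returns created.
Calling expunge passing p→/wiwudan, yielding ok.
Using shunt passing s→/tracu, d→/wiwudan, — result: ok.
Using inscribe passing p→/brujislo, c→coduni, which returns created.
I use shunt passing s→/zomafle, d→/tabe, — result: ok.
Calling inscribe passing p→/mo, c→kuslusurn: created.
Invoking carve passing p→/smusmuz, yielding ok.

Answer: {brujislo=coduni, smol=snenorn, wiwudan=la_ul, zomafle=pla}


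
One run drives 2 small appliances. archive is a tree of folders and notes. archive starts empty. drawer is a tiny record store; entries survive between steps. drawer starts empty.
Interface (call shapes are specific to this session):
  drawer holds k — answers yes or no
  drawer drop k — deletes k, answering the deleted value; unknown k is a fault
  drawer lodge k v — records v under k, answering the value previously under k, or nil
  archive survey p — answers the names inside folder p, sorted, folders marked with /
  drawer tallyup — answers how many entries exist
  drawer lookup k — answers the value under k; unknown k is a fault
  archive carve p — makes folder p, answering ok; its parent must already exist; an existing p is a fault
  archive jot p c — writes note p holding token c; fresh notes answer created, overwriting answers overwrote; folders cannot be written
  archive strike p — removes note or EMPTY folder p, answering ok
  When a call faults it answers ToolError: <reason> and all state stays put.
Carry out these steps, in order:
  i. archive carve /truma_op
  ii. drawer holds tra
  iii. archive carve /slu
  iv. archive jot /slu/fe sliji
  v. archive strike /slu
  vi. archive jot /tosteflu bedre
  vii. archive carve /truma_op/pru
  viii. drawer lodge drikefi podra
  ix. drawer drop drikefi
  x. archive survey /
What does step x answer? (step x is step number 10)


Act: archive carve[p=/truma_op]
Obs: ok
Act: drawer holds[k=tra]
Obs: no
Act: archive carve[p=/slu]
Obs: ok
Act: archive jot[p=/slu/fe; c=sliji]
Obs: created
Act: archive strike[p=/slu]
Obs: ToolError: not empty
Act: archive jot[p=/tosteflu; c=bedre]
Obs: created
Act: archive carve[p=/truma_op/pru]
Obs: ok
Act: drawer lodge[k=drikefi; v=podra]
Obs: nil
Act: drawer drop[k=drikefi]
Obs: podra
Act: archive survey[p=/]
Obs: [slu/, tosteflu, truma_op/]

Answer: [slu/, tosteflu, truma_op/]


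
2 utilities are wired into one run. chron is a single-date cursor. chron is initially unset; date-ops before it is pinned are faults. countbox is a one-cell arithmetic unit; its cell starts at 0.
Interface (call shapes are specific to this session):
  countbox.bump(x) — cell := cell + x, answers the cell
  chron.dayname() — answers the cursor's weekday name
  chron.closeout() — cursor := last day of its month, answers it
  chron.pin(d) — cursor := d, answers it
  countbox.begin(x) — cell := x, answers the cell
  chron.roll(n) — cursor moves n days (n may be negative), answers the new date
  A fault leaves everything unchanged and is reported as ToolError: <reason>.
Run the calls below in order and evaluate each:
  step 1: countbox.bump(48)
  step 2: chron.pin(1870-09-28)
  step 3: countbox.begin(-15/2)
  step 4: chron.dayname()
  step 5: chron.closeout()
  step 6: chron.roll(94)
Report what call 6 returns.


~$ countbox.bump x=48
= 48
~$ chron.pin d=1870-09-28
= 1870-09-28
~$ countbox.begin x=-15/2
= -15/2
~$ chron.dayname
= Wednesday
~$ chron.closeout
= 1870-09-30
~$ chron.roll n=94
= 1871-01-02

Answer: 1871-01-02


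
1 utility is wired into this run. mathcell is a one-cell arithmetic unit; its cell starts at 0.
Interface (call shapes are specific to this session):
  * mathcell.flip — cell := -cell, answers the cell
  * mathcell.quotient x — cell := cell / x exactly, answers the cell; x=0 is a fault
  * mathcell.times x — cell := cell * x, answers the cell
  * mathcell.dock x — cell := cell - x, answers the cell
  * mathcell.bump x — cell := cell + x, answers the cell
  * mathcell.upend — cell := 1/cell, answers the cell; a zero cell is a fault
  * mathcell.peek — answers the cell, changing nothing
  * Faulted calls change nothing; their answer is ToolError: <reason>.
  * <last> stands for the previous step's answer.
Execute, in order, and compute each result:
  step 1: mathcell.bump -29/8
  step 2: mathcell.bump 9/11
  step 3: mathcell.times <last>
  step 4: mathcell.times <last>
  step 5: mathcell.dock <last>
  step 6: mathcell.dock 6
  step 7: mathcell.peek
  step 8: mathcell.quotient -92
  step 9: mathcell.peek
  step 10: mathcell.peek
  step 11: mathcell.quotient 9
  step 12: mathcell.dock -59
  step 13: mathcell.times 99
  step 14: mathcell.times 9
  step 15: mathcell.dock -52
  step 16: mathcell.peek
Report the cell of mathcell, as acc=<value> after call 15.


→ mathcell.bump(x='-29/8')
← -29/8
→ mathcell.bump(x='9/11')
← -247/88
→ mathcell.times(x='<last>')
← 61009/7744
→ mathcell.times(x='<last>')
← 3722098081/59969536
→ mathcell.dock(x='<last>')
← 0
→ mathcell.dock(x='6')
← -6
→ mathcell.peek()
← -6
→ mathcell.quotient(x='-92')
← 3/46
→ mathcell.peek()
← 3/46
→ mathcell.peek()
← 3/46
→ mathcell.quotient(x='9')
← 1/138
→ mathcell.dock(x='-59')
← 8143/138
→ mathcell.times(x='99')
← 268719/46
→ mathcell.times(x='9')
← 2418471/46
→ mathcell.dock(x='-52')
← 2420863/46
→ mathcell.peek()
← 2420863/46

Answer: acc=2420863/46


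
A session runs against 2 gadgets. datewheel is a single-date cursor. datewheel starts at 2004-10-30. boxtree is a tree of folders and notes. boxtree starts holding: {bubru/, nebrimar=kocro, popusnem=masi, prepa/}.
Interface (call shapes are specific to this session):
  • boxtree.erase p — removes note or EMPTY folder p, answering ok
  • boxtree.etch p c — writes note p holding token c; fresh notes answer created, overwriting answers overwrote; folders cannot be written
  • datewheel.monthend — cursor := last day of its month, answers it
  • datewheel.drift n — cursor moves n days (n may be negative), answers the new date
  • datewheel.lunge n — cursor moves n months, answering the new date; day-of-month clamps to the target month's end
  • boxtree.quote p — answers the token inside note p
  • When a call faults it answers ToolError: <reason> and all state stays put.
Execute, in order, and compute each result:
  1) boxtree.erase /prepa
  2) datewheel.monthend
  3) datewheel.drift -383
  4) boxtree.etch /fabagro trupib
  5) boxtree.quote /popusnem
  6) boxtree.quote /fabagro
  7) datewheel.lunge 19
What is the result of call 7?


Answer: 2005-05-14

Derivation:
CALL boxtree.erase[p: /prepa]
RET  ok
CALL datewheel.monthend[]
RET  2004-10-31
CALL datewheel.drift[n: -383]
RET  2003-10-14
CALL boxtree.etch[p: /fabagro; c: trupib]
RET  created
CALL boxtree.quote[p: /popusnem]
RET  masi
CALL boxtree.quote[p: /fabagro]
RET  trupib
CALL datewheel.lunge[n: 19]
RET  2005-05-14


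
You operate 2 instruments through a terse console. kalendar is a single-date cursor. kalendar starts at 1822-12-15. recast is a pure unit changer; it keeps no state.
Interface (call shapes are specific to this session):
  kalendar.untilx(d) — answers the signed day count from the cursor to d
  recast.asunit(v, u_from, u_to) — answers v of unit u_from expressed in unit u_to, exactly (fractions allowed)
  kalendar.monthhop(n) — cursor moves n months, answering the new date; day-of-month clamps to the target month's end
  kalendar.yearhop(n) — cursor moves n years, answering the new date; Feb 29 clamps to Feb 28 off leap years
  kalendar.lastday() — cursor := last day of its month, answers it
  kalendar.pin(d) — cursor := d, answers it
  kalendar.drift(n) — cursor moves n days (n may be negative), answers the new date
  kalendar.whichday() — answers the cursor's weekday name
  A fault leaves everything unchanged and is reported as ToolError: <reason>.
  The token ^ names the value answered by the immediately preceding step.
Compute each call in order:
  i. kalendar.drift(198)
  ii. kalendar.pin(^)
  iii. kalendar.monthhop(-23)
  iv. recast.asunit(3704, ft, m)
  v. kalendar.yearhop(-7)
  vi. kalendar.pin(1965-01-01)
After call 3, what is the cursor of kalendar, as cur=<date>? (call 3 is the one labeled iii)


Answer: cur=1821-08-01

Derivation:
·→ kalendar.drift(n: 198)
·← 1823-07-01
·→ kalendar.pin(d: ^)
·← 1823-07-01
·→ kalendar.monthhop(n: -23)
·← 1821-08-01
·→ recast.asunit(v: 3704, u_from: ft, u_to: m)
·← 705612/625
·→ kalendar.yearhop(n: -7)
·← 1814-08-01
·→ kalendar.pin(d: 1965-01-01)
·← 1965-01-01


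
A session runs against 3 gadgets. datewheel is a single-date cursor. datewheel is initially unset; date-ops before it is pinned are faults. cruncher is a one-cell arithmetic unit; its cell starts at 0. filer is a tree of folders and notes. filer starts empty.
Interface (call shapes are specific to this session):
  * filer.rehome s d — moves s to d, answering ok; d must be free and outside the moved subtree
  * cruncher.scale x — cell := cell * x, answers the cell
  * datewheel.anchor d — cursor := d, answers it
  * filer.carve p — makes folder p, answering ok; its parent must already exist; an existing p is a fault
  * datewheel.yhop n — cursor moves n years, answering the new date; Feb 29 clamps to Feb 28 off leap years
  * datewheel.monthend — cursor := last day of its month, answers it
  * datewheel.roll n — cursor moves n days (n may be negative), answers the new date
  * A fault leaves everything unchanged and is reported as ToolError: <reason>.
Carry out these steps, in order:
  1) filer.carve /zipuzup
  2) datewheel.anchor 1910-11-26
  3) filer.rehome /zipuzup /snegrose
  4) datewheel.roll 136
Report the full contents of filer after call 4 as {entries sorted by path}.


Do: carve[/zipuzup]
See: ok
Do: anchor[1910-11-26]
See: 1910-11-26
Do: rehome[/zipuzup; /snegrose]
See: ok
Do: roll[136]
See: 1911-04-11

Answer: {snegrose/}


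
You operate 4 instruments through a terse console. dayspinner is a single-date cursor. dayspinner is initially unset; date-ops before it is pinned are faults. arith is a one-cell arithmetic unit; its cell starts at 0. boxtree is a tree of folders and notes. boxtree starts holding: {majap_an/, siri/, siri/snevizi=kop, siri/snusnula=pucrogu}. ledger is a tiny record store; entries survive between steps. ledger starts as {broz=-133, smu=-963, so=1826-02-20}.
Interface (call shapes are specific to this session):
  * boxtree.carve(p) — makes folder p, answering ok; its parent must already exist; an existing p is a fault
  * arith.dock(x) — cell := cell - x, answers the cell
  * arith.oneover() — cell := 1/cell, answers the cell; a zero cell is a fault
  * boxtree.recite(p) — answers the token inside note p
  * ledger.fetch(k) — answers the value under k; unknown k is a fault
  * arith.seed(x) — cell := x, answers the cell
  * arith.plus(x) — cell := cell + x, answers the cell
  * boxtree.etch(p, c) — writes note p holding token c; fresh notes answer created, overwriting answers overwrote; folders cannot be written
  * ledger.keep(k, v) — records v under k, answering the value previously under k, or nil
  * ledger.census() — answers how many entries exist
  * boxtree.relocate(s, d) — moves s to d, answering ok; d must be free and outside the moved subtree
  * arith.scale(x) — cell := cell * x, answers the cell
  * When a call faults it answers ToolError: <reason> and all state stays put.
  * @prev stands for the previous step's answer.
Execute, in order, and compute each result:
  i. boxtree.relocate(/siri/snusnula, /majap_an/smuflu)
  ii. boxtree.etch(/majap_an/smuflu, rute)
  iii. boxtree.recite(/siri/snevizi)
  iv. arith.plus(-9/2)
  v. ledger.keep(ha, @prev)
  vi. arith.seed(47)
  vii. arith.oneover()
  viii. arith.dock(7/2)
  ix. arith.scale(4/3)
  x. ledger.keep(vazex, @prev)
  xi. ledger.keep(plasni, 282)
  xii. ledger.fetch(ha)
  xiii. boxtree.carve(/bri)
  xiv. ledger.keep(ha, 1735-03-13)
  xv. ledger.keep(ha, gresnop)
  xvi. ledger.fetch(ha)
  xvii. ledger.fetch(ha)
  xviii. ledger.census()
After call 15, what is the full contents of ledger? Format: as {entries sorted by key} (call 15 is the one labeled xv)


Answer: {broz=-133, ha=gresnop, plasni=282, smu=-963, so=1826-02-20, vazex=-218/47}

Derivation:
CALL relocate[s=/siri/snusnula; d=/majap_an/smuflu]
RET  ok
CALL etch[p=/majap_an/smuflu; c=rute]
RET  overwrote
CALL recite[p=/siri/snevizi]
RET  kop
CALL plus[x=-9/2]
RET  -9/2
CALL keep[k=ha; v=@prev]
RET  nil
CALL seed[x=47]
RET  47
CALL oneover[]
RET  1/47
CALL dock[x=7/2]
RET  -327/94
CALL scale[x=4/3]
RET  -218/47
CALL keep[k=vazex; v=@prev]
RET  nil
CALL keep[k=plasni; v=282]
RET  nil
CALL fetch[k=ha]
RET  -9/2
CALL carve[p=/bri]
RET  ok
CALL keep[k=ha; v=1735-03-13]
RET  -9/2
CALL keep[k=ha; v=gresnop]
RET  1735-03-13
CALL fetch[k=ha]
RET  gresnop
CALL fetch[k=ha]
RET  gresnop
CALL census[]
RET  6
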